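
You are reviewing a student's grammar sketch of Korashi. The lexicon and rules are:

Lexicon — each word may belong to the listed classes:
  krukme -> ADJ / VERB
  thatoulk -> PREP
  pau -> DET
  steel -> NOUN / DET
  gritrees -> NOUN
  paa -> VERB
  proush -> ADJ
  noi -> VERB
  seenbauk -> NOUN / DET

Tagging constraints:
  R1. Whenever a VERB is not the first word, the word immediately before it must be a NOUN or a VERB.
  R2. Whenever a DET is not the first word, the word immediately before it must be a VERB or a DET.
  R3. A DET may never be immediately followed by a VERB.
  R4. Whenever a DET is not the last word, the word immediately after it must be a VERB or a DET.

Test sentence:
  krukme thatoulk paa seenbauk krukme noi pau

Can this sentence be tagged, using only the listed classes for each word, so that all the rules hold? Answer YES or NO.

NO

Candidates per position — 1:krukme {ADJ,VERB}; 2:thatoulk {PREP}; 3:paa {VERB}; 4:seenbauk {NOUN,DET}; 5:krukme {ADJ,VERB}; 6:noi {VERB}; 7:pau {DET}.
Rule 1 cannot be satisfied by any choice of tags from the lexicon.
So there is no consistent tagging.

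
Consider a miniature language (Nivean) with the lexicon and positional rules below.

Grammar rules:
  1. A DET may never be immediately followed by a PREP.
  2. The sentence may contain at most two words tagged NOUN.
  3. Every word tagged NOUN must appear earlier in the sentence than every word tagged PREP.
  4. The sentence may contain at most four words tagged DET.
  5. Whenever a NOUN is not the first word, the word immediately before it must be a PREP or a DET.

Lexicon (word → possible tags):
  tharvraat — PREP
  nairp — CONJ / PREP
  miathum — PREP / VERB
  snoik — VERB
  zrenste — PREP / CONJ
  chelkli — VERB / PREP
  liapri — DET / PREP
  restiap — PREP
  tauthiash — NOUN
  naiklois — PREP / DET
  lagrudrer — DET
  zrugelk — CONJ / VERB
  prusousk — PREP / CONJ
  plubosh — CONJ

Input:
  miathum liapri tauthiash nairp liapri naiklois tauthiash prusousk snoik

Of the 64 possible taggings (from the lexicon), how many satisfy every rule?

Candidates per position — 1:miathum {PREP,VERB}; 2:liapri {DET,PREP}; 3:tauthiash {NOUN}; 4:nairp {CONJ,PREP}; 5:liapri {DET,PREP}; 6:naiklois {PREP,DET}; 7:tauthiash {NOUN}; 8:prusousk {PREP,CONJ}; 9:snoik {VERB}.
There are 64 candidate sequences in total.
The sequences that satisfy every rule: VERB DET NOUN CONJ DET DET NOUN PREP VERB; VERB DET NOUN CONJ DET DET NOUN CONJ VERB.
Count = 2.

2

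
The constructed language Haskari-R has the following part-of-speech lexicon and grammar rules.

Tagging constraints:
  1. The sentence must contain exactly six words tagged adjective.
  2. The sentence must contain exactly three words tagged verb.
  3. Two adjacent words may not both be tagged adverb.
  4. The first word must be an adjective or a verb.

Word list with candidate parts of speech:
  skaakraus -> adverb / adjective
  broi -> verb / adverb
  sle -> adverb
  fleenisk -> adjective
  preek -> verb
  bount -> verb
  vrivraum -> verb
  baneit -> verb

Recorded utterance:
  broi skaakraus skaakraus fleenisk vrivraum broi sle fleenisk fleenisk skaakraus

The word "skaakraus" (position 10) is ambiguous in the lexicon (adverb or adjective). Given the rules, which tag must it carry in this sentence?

adjective

Candidates per position — 1:broi {verb,adverb}; 2:skaakraus {adverb,adjective}; 3:skaakraus {adverb,adjective}; 4:fleenisk {adjective}; 5:vrivraum {verb}; 6:broi {verb,adverb}; 7:sle {adverb}; 8:fleenisk {adjective}; 9:fleenisk {adjective}; 10:skaakraus {adverb,adjective}.
Position 1: adverb is ruled out by rule 2; that leaves verb.
Position 2: adverb is ruled out by rule 1; that leaves adjective.
Position 3: adverb is ruled out by rule 1; that leaves adjective.
Position 6: adverb is ruled out by rule 2; that leaves verb.
Position 10: adverb is ruled out by rule 1; that leaves adjective.
So the tagging must be: verb adjective adjective adjective verb verb adverb adjective adjective adjective.
Check: rule 1 ok; rule 2 ok; rule 3 ok; rule 4 ok.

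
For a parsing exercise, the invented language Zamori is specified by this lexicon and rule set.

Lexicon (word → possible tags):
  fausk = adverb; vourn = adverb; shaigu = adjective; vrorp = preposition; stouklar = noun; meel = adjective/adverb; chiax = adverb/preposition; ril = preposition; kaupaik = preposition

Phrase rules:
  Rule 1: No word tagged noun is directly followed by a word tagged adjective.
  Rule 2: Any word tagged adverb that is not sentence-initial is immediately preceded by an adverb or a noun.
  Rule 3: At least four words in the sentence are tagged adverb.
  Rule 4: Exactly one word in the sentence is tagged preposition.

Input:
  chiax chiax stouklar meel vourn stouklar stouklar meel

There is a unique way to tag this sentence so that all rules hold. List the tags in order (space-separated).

Candidates per position — 1:chiax {adverb,preposition}; 2:chiax {adverb,preposition}; 3:stouklar {noun}; 4:meel {adjective,adverb}; 5:vourn {adverb}; 6:stouklar {noun}; 7:stouklar {noun}; 8:meel {adjective,adverb}.
If word 4 were adjective, no tagging could satisfy rule 1; so word 4 is adverb.
If word 8 were adjective, no tagging could satisfy rule 1; so word 8 is adverb.
The remaining ambiguous positions (1, 2) are resolved jointly — only one combination satisfies every rule.
That leaves exactly one tagging: adverb preposition noun adverb adverb noun noun adverb.
Verifying each rule — rule 1 holds; rule 2 holds; rule 3 holds; rule 4 holds.

adverb preposition noun adverb adverb noun noun adverb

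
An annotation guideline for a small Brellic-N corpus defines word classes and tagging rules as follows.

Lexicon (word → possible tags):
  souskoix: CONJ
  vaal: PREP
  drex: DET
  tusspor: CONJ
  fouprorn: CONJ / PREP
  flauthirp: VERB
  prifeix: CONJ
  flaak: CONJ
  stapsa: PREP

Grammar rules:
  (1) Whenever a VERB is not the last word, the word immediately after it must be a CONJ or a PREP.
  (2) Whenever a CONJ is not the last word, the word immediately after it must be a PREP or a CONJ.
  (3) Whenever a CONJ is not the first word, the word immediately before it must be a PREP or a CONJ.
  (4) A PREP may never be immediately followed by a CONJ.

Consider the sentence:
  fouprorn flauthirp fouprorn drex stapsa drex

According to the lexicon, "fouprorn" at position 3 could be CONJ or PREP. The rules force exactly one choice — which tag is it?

Candidates per position — 1:fouprorn {CONJ,PREP}; 2:flauthirp {VERB}; 3:fouprorn {CONJ,PREP}; 4:drex {DET}; 5:stapsa {PREP}; 6:drex {DET}.
Word 1 cannot be CONJ — rule 2 would then fail for every completion. It is PREP.
Word 3 cannot be CONJ — rule 2 would then fail for every completion. It is PREP.
So the tagging must be: PREP VERB PREP DET PREP DET.
Check: rule 1 holds; rule 2 holds; rule 3 holds; rule 4 holds.

PREP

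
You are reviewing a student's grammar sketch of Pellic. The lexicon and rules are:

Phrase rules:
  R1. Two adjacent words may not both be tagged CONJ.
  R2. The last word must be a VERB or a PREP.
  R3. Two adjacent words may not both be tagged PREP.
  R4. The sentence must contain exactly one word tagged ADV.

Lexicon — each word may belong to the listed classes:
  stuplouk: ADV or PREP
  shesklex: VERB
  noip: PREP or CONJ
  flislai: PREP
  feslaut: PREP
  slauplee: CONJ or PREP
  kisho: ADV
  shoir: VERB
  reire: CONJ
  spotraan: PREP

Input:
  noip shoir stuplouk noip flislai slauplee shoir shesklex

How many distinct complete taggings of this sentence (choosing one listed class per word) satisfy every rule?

Candidates per position — 1:noip {PREP,CONJ}; 2:shoir {VERB}; 3:stuplouk {ADV,PREP}; 4:noip {PREP,CONJ}; 5:flislai {PREP}; 6:slauplee {CONJ,PREP}; 7:shoir {VERB}; 8:shesklex {VERB}.
There are 16 candidate sequences in total.
The sequences that satisfy every rule: PREP VERB ADV CONJ PREP CONJ VERB VERB; CONJ VERB ADV CONJ PREP CONJ VERB VERB.
Count = 2.

2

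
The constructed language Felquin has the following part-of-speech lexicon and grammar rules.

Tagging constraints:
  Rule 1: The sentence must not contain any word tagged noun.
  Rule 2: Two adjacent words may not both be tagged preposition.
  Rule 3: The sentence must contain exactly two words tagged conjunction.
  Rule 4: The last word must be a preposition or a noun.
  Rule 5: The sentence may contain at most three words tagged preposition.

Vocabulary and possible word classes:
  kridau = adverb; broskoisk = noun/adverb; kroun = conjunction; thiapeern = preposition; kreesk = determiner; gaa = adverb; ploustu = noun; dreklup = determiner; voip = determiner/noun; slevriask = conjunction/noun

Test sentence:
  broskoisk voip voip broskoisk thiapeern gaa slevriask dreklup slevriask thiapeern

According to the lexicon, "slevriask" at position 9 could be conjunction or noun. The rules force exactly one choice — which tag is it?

conjunction

Candidates per position — 1:broskoisk {noun,adverb}; 2:voip {determiner,noun}; 3:voip {determiner,noun}; 4:broskoisk {noun,adverb}; 5:thiapeern {preposition}; 6:gaa {adverb}; 7:slevriask {conjunction,noun}; 8:dreklup {determiner}; 9:slevriask {conjunction,noun}; 10:thiapeern {preposition}.
Word 1 cannot be noun — rule 1 would then fail for every completion. It is adverb.
Word 2 cannot be noun — rule 1 would then fail for every completion. It is determiner.
Word 3 cannot be noun — rule 1 would then fail for every completion. It is determiner.
Word 4 cannot be noun — rule 1 would then fail for every completion. It is adverb.
Word 7 cannot be noun — rule 1 would then fail for every completion. It is conjunction.
Word 9 cannot be noun — rule 1 would then fail for every completion. It is conjunction.
The unique satisfying tagging is: adverb determiner determiner adverb preposition adverb conjunction determiner conjunction preposition.
Verifying each rule — rule 1 holds; rule 2 holds; rule 3 holds; rule 4 holds; rule 5 holds.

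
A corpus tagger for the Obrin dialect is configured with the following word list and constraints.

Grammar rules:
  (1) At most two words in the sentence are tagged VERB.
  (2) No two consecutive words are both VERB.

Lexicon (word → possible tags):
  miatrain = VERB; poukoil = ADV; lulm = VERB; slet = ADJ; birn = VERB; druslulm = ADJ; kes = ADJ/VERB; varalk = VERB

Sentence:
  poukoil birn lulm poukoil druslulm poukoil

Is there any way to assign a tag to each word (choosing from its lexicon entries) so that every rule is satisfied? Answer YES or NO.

NO

Candidates per position — 1:poukoil {ADV}; 2:birn {VERB}; 3:lulm {VERB}; 4:poukoil {ADV}; 5:druslulm {ADJ}; 6:poukoil {ADV}.
Rule 2 cannot be satisfied by any choice of tags from the lexicon.
So there is no consistent tagging.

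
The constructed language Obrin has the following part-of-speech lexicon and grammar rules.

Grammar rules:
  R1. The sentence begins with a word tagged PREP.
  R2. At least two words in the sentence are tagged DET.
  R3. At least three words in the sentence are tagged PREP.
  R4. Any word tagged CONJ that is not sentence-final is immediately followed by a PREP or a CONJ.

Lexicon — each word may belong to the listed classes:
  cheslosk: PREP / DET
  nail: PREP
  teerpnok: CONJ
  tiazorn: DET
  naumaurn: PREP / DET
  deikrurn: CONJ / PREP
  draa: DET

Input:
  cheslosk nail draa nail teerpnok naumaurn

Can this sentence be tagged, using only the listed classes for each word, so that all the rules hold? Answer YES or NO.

Candidates per position — 1:cheslosk {PREP,DET}; 2:nail {PREP}; 3:draa {DET}; 4:nail {PREP}; 5:teerpnok {CONJ}; 6:naumaurn {PREP,DET}.
Every candidate sequence violates at least one rule; no consistent tagging exists.

NO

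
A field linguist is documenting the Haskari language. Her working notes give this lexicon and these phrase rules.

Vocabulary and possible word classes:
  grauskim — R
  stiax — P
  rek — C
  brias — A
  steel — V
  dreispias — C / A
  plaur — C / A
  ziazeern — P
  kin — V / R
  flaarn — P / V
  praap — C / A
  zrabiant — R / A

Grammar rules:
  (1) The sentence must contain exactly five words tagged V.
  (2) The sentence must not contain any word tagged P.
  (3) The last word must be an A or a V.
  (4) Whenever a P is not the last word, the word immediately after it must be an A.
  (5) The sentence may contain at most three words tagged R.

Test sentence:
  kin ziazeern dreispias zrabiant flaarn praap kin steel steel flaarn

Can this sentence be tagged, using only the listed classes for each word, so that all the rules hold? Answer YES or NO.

Candidates per position — 1:kin {V,R}; 2:ziazeern {P}; 3:dreispias {C,A}; 4:zrabiant {R,A}; 5:flaarn {P,V}; 6:praap {C,A}; 7:kin {V,R}; 8:steel {V}; 9:steel {V}; 10:flaarn {P,V}.
Rule 2 cannot be satisfied by any choice of tags from the lexicon.
So there is no consistent tagging.

NO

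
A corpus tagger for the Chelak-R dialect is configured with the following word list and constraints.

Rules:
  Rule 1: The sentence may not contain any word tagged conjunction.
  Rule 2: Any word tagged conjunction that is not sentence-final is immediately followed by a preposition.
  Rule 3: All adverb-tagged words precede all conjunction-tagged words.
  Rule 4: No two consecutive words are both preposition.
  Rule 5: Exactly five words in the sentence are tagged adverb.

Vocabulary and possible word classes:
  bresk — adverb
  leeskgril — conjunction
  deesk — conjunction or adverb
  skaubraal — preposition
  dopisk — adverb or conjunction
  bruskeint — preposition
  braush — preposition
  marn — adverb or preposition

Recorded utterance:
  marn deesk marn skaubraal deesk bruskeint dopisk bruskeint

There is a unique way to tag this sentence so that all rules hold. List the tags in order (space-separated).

Candidates per position — 1:marn {adverb,preposition}; 2:deesk {conjunction,adverb}; 3:marn {adverb,preposition}; 4:skaubraal {preposition}; 5:deesk {conjunction,adverb}; 6:bruskeint {preposition}; 7:dopisk {adverb,conjunction}; 8:bruskeint {preposition}.
Word 1 cannot be preposition — rule 5 would then fail for every completion. It is adverb.
Word 2 cannot be conjunction — rule 1 would then fail for every completion. It is adverb.
Word 3 cannot be preposition — rule 4 would then fail for every completion. It is adverb.
Word 5 cannot be conjunction — rule 1 would then fail for every completion. It is adverb.
Word 7 cannot be conjunction — rule 1 would then fail for every completion. It is adverb.
The unique satisfying tagging is: adverb adverb adverb preposition adverb preposition adverb preposition.
Rule-by-rule: rule 1 ✓; rule 2 ✓; rule 3 ✓; rule 4 ✓; rule 5 ✓.

adverb adverb adverb preposition adverb preposition adverb preposition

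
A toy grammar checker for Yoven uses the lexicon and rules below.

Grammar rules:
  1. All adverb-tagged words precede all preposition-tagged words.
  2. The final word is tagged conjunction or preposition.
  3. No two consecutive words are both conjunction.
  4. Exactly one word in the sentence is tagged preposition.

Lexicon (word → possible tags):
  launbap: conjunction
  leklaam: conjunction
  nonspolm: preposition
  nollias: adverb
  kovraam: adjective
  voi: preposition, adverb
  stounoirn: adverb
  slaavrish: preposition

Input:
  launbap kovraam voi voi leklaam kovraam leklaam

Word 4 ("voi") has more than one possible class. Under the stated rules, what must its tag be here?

Candidates per position — 1:launbap {conjunction}; 2:kovraam {adjective}; 3:voi {preposition,adverb}; 4:voi {preposition,adverb}; 5:leklaam {conjunction}; 6:kovraam {adjective}; 7:leklaam {conjunction}.
Position 4: the remaining choice is settled jointly with positions 3 — only preposition at position 4 is part of a tagging that satisfies every rule.
The only consistent sequence is: conjunction adjective adverb preposition conjunction adjective conjunction.
Check: rule 1 ok; rule 2 ok; rule 3 ok; rule 4 ok.

preposition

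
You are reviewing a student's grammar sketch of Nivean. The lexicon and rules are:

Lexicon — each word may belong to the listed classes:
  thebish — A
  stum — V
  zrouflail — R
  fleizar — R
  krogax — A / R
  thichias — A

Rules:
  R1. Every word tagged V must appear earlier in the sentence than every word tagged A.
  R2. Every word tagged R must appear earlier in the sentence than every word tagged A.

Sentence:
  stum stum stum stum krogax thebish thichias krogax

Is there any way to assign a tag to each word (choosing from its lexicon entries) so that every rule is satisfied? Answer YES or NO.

YES

Candidates per position — 1:stum {V}; 2:stum {V}; 3:stum {V}; 4:stum {V}; 5:krogax {A,R}; 6:thebish {A}; 7:thichias {A}; 8:krogax {A,R}.
One satisfying assignment: V V V V A A A A.
Verifying each rule — rule 1 satisfied; rule 2 satisfied.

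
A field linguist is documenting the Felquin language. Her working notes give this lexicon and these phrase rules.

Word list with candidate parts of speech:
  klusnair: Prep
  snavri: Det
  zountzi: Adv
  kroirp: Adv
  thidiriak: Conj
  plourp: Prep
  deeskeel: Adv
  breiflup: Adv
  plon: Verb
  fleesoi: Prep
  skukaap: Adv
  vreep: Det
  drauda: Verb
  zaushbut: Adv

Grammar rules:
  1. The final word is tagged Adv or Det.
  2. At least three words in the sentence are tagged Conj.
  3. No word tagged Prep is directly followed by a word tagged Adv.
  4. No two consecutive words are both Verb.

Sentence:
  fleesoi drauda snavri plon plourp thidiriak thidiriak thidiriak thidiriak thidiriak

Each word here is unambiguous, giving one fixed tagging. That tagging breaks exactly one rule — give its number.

1

Fixed tagging: Prep Verb Det Verb Prep Conj Conj Conj Conj Conj.
Checking each rule: R1 fails, R2 ok, R3 ok, R4 ok.
Only rule 1 fails.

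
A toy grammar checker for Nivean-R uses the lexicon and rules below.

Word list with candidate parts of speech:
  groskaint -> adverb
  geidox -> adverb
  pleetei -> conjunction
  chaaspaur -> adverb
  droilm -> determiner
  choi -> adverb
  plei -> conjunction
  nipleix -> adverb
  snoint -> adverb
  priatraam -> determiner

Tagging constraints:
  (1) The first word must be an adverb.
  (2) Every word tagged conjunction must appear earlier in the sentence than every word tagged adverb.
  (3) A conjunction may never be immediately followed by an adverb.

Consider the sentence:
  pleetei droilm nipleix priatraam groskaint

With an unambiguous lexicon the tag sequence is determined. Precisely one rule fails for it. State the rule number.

1

Fixed tagging: conjunction determiner adverb determiner adverb.
Applying the rules: R1 fails, R2 ok, R3 ok.
Only rule 1 fails.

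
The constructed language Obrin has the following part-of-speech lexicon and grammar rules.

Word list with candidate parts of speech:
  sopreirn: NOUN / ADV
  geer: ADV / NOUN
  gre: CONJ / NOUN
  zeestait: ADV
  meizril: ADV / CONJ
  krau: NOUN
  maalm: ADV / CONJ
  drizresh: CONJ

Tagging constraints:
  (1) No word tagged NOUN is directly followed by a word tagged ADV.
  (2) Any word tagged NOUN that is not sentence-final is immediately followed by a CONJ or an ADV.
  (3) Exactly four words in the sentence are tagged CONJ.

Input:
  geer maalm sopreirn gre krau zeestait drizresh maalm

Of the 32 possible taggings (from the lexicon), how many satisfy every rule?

Candidates per position — 1:geer {ADV,NOUN}; 2:maalm {ADV,CONJ}; 3:sopreirn {NOUN,ADV}; 4:gre {CONJ,NOUN}; 5:krau {NOUN}; 6:zeestait {ADV}; 7:drizresh {CONJ}; 8:maalm {ADV,CONJ}.
There are 32 candidate sequences in total.
Rule 1 cannot be satisfied by any choice of tags from the lexicon.
So there is no consistent tagging.
Count = 0.

0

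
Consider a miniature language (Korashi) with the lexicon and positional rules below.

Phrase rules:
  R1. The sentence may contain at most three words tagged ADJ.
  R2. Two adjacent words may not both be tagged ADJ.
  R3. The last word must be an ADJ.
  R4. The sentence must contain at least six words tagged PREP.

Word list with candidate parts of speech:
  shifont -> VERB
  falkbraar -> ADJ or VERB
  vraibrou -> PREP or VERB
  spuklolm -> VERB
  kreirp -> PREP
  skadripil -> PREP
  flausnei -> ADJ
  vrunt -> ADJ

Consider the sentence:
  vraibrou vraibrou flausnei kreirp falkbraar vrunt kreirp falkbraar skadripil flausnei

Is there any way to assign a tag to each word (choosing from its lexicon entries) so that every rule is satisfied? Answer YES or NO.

Candidates per position — 1:vraibrou {PREP,VERB}; 2:vraibrou {PREP,VERB}; 3:flausnei {ADJ}; 4:kreirp {PREP}; 5:falkbraar {ADJ,VERB}; 6:vrunt {ADJ}; 7:kreirp {PREP}; 8:falkbraar {ADJ,VERB}; 9:skadripil {PREP}; 10:flausnei {ADJ}.
Rule 4 cannot be satisfied by any choice of tags from the lexicon.
So there is no consistent tagging.

NO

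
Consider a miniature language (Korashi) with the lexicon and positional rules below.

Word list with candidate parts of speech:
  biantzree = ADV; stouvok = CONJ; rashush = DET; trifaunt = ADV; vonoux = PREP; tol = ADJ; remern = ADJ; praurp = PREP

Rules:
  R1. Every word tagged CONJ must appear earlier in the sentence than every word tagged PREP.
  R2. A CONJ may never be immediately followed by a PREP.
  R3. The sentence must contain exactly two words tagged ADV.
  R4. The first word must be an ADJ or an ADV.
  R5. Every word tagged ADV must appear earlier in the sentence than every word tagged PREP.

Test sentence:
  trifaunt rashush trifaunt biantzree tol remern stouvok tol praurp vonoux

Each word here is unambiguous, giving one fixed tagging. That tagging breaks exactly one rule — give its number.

3

Fixed tagging: ADV DET ADV ADV ADJ ADJ CONJ ADJ PREP PREP.
Applying the rules: R1 ✓, R2 ✓, R3 ✗, R4 ✓, R5 ✓.
Only rule 3 fails.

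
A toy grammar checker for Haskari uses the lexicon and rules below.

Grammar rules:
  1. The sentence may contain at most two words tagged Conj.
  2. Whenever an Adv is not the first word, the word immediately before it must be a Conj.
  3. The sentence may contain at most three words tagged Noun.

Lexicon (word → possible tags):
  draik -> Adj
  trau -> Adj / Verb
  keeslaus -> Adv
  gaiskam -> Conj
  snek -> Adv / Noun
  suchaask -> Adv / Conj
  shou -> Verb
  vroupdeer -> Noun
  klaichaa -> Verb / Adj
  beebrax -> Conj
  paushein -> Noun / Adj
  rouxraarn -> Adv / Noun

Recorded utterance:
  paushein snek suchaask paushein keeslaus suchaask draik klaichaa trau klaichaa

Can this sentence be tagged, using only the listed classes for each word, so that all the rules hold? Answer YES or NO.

NO

Candidates per position — 1:paushein {Noun,Adj}; 2:snek {Adv,Noun}; 3:suchaask {Adv,Conj}; 4:paushein {Noun,Adj}; 5:keeslaus {Adv}; 6:suchaask {Adv,Conj}; 7:draik {Adj}; 8:klaichaa {Verb,Adj}; 9:trau {Adj,Verb}; 10:klaichaa {Verb,Adj}.
Rule 2 cannot be satisfied by any choice of tags from the lexicon.
So there is no consistent tagging.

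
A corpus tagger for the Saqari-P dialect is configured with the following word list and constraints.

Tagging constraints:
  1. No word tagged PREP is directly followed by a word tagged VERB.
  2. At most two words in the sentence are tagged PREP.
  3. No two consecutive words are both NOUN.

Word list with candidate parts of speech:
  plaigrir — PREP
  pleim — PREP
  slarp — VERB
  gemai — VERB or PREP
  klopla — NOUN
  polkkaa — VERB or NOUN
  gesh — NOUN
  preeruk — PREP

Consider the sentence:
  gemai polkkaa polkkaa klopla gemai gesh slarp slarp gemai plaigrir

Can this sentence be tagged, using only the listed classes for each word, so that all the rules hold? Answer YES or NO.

YES

Candidates per position — 1:gemai {VERB,PREP}; 2:polkkaa {VERB,NOUN}; 3:polkkaa {VERB,NOUN}; 4:klopla {NOUN}; 5:gemai {VERB,PREP}; 6:gesh {NOUN}; 7:slarp {VERB}; 8:slarp {VERB}; 9:gemai {VERB,PREP}; 10:plaigrir {PREP}.
One satisfying assignment: VERB NOUN VERB NOUN PREP NOUN VERB VERB VERB PREP.
Verifying each rule — rule 1 holds; rule 2 holds; rule 3 holds.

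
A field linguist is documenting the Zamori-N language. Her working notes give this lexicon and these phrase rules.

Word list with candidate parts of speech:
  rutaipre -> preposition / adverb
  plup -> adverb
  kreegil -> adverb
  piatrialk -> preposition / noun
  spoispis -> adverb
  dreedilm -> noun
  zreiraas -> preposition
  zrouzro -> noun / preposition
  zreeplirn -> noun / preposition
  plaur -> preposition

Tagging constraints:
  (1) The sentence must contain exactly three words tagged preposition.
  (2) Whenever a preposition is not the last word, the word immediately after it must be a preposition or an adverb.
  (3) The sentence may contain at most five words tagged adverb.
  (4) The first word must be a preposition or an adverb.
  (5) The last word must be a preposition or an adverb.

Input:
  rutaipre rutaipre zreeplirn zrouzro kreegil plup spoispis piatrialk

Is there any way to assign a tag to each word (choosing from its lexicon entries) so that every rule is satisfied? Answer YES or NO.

YES

Candidates per position — 1:rutaipre {preposition,adverb}; 2:rutaipre {preposition,adverb}; 3:zreeplirn {noun,preposition}; 4:zrouzro {noun,preposition}; 5:kreegil {adverb}; 6:plup {adverb}; 7:spoispis {adverb}; 8:piatrialk {preposition,noun}.
One satisfying assignment: preposition adverb noun preposition adverb adverb adverb preposition.
Verifying each rule — rule 1 holds; rule 2 holds; rule 3 holds; rule 4 holds; rule 5 holds.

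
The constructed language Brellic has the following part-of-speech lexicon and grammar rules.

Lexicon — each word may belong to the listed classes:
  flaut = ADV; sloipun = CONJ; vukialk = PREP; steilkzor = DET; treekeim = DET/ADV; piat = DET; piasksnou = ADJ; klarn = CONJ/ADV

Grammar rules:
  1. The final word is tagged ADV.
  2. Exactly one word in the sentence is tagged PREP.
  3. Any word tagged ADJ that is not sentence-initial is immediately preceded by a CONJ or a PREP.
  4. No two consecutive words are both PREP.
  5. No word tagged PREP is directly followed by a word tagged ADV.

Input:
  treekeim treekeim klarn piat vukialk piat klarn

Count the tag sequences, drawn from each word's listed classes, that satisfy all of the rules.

Candidates per position — 1:treekeim {DET,ADV}; 2:treekeim {DET,ADV}; 3:klarn {CONJ,ADV}; 4:piat {DET}; 5:vukialk {PREP}; 6:piat {DET}; 7:klarn {CONJ,ADV}.
There are 16 candidate sequences in total.
Checking each against the rules leaves 8 sequences.
Count = 8.

8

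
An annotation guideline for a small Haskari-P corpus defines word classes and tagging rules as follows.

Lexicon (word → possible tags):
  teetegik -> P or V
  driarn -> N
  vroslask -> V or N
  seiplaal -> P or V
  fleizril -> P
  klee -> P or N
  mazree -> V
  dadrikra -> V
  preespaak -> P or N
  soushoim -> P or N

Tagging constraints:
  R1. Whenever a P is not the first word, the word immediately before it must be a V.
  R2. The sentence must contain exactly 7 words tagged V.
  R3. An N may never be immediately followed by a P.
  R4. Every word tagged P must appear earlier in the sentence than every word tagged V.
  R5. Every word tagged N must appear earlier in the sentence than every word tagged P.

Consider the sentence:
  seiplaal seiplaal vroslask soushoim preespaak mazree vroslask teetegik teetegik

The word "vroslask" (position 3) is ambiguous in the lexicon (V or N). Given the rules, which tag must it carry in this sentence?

V

Candidates per position — 1:seiplaal {P,V}; 2:seiplaal {P,V}; 3:vroslask {V,N}; 4:soushoim {P,N}; 5:preespaak {P,N}; 6:mazree {V}; 7:vroslask {V,N}; 8:teetegik {P,V}; 9:teetegik {P,V}.
Position 1: tagging it P would leave rule 2 unsatisfiable, so it must be V.
Position 2: tagging it P would leave rule 2 unsatisfiable, so it must be V.
Position 3: tagging it N would leave rule 2 unsatisfiable, so it must be V.
Position 4: tagging it P would leave rule 4 unsatisfiable, so it must be N.
Position 5: tagging it P would leave rule 1 unsatisfiable, so it must be N.
Position 7: tagging it N would leave rule 2 unsatisfiable, so it must be V.
Position 8: tagging it P would leave rule 2 unsatisfiable, so it must be V.
Position 9: tagging it P would leave rule 2 unsatisfiable, so it must be V.
The only consistent sequence is: V V V N N V V V V.
Checking: rule 1 holds; rule 2 holds; rule 3 holds; rule 4 holds; rule 5 holds.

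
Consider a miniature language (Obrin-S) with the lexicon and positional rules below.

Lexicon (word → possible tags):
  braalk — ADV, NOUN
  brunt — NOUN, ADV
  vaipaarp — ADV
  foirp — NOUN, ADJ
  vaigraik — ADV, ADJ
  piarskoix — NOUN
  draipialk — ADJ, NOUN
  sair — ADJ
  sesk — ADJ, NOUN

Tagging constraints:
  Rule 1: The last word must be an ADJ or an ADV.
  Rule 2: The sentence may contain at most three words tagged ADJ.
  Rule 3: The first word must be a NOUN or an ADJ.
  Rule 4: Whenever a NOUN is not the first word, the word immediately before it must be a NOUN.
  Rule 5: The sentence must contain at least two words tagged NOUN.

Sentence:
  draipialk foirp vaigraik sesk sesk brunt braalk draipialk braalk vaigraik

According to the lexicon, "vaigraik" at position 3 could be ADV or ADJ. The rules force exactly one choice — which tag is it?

ADV

Candidates per position — 1:draipialk {ADJ,NOUN}; 2:foirp {NOUN,ADJ}; 3:vaigraik {ADV,ADJ}; 4:sesk {ADJ,NOUN}; 5:sesk {ADJ,NOUN}; 6:brunt {NOUN,ADV}; 7:braalk {ADV,NOUN}; 8:draipialk {ADJ,NOUN}; 9:braalk {ADV,NOUN}; 10:vaigraik {ADV,ADJ}.
If word 4 were NOUN, no tagging could satisfy rule 4; so word 4 is ADJ.
If word 5 were NOUN, no tagging could satisfy rule 4; so word 5 is ADJ.
If word 6 were NOUN, no tagging could satisfy rule 4; so word 6 is ADV.
If word 7 were NOUN, no tagging could satisfy rule 4; so word 7 is ADV.
If word 8 were NOUN, no tagging could satisfy rule 4; so word 8 is ADJ.
If word 9 were NOUN, no tagging could satisfy rule 4; so word 9 is ADV.
If word 10 were ADJ, no tagging could satisfy rule 2; so word 10 is ADV.
If word 1 were ADJ, no tagging could satisfy rule 2; so word 1 is NOUN.
If word 2 were ADJ, no tagging could satisfy rule 2; so word 2 is NOUN.
If word 3 were ADJ, no tagging could satisfy rule 2; so word 3 is ADV.
So the tagging must be: NOUN NOUN ADV ADJ ADJ ADV ADV ADJ ADV ADV.
Verifying each rule — rule 1 ok; rule 2 ok; rule 3 ok; rule 4 ok; rule 5 ok.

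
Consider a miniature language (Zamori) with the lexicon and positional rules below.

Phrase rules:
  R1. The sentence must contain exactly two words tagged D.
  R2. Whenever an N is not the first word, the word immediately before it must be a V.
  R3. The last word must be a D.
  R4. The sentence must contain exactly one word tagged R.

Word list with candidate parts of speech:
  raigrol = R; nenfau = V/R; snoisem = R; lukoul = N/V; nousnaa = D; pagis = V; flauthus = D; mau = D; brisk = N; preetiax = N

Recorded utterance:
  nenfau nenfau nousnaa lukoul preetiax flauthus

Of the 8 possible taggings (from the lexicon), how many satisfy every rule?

2

Candidates per position — 1:nenfau {V,R}; 2:nenfau {V,R}; 3:nousnaa {D}; 4:lukoul {N,V}; 5:preetiax {N}; 6:flauthus {D}.
There are 8 candidate sequences in total.
The sequences that satisfy every rule: V R D V N D; R V D V N D.
Count = 2.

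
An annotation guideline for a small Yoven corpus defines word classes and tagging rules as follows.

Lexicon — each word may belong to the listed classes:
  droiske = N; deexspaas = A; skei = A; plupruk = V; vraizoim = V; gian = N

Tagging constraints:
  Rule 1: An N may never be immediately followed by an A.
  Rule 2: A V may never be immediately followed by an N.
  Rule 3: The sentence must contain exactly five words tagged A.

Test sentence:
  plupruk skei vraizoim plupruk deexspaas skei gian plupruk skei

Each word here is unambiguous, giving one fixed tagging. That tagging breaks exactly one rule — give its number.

3

Fixed tagging: V A V V A A N V A.
Rule check: R1 ✓, R2 ✓, R3 ✗.
Only rule 3 fails.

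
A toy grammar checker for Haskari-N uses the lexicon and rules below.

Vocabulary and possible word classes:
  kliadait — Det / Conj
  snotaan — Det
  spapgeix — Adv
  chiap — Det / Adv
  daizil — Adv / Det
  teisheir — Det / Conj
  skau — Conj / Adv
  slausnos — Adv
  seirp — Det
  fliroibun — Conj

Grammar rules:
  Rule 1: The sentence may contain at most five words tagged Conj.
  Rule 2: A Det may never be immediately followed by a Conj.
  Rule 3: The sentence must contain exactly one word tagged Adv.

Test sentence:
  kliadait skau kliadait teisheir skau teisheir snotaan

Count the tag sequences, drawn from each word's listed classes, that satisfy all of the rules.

Candidates per position — 1:kliadait {Det,Conj}; 2:skau {Conj,Adv}; 3:kliadait {Det,Conj}; 4:teisheir {Det,Conj}; 5:skau {Conj,Adv}; 6:teisheir {Det,Conj}; 7:snotaan {Det}.
There are 64 candidate sequences in total.
Checking each against the rules leaves 10 sequences.
Count = 10.

10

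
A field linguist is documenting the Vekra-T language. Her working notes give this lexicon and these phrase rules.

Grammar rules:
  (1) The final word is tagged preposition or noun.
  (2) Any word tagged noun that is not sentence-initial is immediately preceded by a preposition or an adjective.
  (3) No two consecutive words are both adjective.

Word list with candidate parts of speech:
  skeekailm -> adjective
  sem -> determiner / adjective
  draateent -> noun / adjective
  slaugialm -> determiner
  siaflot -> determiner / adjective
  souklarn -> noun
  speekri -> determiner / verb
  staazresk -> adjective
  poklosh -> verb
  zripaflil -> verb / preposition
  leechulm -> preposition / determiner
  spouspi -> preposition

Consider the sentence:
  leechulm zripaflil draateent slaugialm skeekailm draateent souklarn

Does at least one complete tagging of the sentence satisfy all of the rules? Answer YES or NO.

NO

Candidates per position — 1:leechulm {preposition,determiner}; 2:zripaflil {verb,preposition}; 3:draateent {noun,adjective}; 4:slaugialm {determiner}; 5:skeekailm {adjective}; 6:draateent {noun,adjective}; 7:souklarn {noun}.
Every candidate sequence violates at least one rule; no consistent tagging exists.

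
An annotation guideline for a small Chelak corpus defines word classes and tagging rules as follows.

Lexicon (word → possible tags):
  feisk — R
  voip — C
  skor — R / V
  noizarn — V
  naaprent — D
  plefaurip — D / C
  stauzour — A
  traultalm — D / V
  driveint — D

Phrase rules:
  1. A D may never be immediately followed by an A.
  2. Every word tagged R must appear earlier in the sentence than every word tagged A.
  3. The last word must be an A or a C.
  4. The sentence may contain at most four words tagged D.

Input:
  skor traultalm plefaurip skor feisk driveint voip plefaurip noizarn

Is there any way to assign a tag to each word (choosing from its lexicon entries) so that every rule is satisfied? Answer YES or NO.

Candidates per position — 1:skor {R,V}; 2:traultalm {D,V}; 3:plefaurip {D,C}; 4:skor {R,V}; 5:feisk {R}; 6:driveint {D}; 7:voip {C}; 8:plefaurip {D,C}; 9:noizarn {V}.
Rule 3 cannot be satisfied by any choice of tags from the lexicon.
So there is no consistent tagging.

NO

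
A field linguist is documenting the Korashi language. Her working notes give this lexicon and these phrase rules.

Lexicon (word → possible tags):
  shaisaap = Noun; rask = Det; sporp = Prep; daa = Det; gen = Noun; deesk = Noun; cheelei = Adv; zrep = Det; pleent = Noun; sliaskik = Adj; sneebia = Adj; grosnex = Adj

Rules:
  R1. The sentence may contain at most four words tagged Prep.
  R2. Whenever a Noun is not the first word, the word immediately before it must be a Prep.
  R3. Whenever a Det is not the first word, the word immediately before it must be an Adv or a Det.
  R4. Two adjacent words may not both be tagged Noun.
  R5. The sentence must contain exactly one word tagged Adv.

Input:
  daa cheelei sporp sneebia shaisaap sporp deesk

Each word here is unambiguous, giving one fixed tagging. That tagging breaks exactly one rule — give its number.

Fixed tagging: Det Adv Prep Adj Noun Prep Noun.
Checking each rule: R1 ✓, R2 ✗, R3 ✓, R4 ✓, R5 ✓.
Only rule 2 fails.

2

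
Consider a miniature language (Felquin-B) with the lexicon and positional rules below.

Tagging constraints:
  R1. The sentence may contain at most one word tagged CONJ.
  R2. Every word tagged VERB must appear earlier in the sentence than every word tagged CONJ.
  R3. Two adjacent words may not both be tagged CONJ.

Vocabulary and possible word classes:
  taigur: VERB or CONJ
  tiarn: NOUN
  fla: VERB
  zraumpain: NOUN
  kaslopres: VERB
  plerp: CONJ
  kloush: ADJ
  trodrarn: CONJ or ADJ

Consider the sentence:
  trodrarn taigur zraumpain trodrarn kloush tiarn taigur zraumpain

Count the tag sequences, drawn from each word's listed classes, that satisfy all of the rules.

Candidates per position — 1:trodrarn {CONJ,ADJ}; 2:taigur {VERB,CONJ}; 3:zraumpain {NOUN}; 4:trodrarn {CONJ,ADJ}; 5:kloush {ADJ}; 6:tiarn {NOUN}; 7:taigur {VERB,CONJ}; 8:zraumpain {NOUN}.
There are 16 candidate sequences in total.
The sequences that satisfy every rule: ADJ VERB NOUN ADJ ADJ NOUN VERB NOUN; ADJ VERB NOUN ADJ ADJ NOUN CONJ NOUN.
Count = 2.

2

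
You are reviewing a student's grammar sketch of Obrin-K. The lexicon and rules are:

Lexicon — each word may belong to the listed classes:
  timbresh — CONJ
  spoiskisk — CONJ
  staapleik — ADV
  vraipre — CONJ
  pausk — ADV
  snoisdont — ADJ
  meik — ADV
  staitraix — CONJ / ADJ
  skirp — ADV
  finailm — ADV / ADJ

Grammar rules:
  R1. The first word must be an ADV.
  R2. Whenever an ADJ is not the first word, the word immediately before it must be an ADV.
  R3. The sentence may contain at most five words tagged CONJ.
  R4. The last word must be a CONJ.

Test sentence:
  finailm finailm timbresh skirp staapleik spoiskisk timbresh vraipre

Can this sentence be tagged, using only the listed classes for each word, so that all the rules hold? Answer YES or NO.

Candidates per position — 1:finailm {ADV,ADJ}; 2:finailm {ADV,ADJ}; 3:timbresh {CONJ}; 4:skirp {ADV}; 5:staapleik {ADV}; 6:spoiskisk {CONJ}; 7:timbresh {CONJ}; 8:vraipre {CONJ}.
One satisfying assignment: ADV ADV CONJ ADV ADV CONJ CONJ CONJ.
Checking: rule 1 holds; rule 2 holds; rule 3 holds; rule 4 holds.

YES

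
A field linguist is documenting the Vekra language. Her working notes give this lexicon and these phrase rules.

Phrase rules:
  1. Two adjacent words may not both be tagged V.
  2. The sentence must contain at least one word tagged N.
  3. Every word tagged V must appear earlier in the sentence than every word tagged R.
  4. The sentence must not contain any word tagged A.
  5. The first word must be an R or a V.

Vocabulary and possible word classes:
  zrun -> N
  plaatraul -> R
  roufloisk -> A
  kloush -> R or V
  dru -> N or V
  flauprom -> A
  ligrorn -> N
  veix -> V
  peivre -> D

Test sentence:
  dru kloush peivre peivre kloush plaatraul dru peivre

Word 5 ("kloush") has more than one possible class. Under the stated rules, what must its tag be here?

Candidates per position — 1:dru {N,V}; 2:kloush {R,V}; 3:peivre {D}; 4:peivre {D}; 5:kloush {R,V}; 6:plaatraul {R}; 7:dru {N,V}; 8:peivre {D}.
At position 1, choosing N makes rule 5 impossible to satisfy; hence V.
At position 2, choosing V makes rule 1 impossible to satisfy; hence R.
At position 5, choosing V makes rule 3 impossible to satisfy; hence R.
At position 7, choosing V makes rule 2 impossible to satisfy; hence N.
So the tagging must be: V R D D R R N D.
Check: rule 1 ✓; rule 2 ✓; rule 3 ✓; rule 4 ✓; rule 5 ✓.

R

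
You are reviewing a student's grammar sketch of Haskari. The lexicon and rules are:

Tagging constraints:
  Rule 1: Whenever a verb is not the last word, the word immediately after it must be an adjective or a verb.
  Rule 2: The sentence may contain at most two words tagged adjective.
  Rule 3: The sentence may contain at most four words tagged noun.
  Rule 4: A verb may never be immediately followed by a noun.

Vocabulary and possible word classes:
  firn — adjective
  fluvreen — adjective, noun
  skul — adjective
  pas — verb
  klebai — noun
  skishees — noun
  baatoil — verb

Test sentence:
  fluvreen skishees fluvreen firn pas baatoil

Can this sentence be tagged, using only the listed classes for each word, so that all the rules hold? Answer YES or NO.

Candidates per position — 1:fluvreen {adjective,noun}; 2:skishees {noun}; 3:fluvreen {adjective,noun}; 4:firn {adjective}; 5:pas {verb}; 6:baatoil {verb}.
One satisfying assignment: noun noun noun adjective verb verb.
Verifying each rule — rule 1 ok; rule 2 ok; rule 3 ok; rule 4 ok.

YES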